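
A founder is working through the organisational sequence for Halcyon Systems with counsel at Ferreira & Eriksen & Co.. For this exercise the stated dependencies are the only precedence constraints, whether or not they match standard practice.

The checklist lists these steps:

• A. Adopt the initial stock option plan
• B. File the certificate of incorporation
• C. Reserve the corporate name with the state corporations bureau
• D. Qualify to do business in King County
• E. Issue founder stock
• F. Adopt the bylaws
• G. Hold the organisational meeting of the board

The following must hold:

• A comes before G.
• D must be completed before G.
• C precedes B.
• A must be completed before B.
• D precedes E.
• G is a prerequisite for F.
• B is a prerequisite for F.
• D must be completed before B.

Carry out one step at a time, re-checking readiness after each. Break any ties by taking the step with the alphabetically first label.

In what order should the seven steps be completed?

A → C → D → B → E → G → F

A, C and D have no prerequisites; A has the earlier label, so A is first.
Ready: C and D. C has the earlier label → C.
That leaves D as the only ready step → D.
Ready: B, E and G. B has the earlier label → B.
E and G are both available; E has the earlier label → E.
Next only G has its prerequisites met → G.
Next only F has its prerequisites met → F.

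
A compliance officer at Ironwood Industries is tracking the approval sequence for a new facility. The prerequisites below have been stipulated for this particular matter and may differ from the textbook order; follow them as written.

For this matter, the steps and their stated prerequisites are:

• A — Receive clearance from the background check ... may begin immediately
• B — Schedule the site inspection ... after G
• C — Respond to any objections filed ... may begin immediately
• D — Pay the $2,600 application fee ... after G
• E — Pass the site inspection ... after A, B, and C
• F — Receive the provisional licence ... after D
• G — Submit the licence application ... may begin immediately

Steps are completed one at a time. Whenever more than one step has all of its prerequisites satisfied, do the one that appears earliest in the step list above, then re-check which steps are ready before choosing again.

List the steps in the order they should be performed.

A, C, G, B, D, E, F

A, C and G have no prerequisites; A is listed earlier, so A is first.
C and G are both available; C is listed earlier → C.
G is the only step now ready → G.
Ready: B and D. B is listed earlier → B.
D and E are both available; D is listed earlier → D.
F now also ready, so the ready set is {E, F}; E is listed earlier → E.
F needed D, now all done → F.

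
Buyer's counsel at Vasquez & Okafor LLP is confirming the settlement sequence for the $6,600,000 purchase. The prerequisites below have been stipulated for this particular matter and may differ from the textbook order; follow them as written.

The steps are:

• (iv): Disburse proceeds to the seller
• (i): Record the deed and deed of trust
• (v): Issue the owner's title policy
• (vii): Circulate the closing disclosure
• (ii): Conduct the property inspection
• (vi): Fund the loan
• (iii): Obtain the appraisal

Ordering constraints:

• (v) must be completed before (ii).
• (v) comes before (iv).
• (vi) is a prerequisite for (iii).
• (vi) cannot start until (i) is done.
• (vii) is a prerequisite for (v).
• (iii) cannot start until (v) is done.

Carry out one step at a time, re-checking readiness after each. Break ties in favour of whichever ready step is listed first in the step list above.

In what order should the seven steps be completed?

Nothing is required for (i) and (vii). (i) is listed earlier → (i) first.
(vii) and (vi) are both available; (vii) is listed earlier → (vii).
(v) and (vi) are both available; (v) is listed earlier → (v).
(iv) and (ii) now also ready, so the ready set is {(iv), (ii), (vi)}; (iv) is listed earlier → (iv).
Now (ii) and (vi) have their prerequisites met. (ii) is listed earlier, so (ii) next.
(vi) needed (i), now all done → (vi).
Next only (iii) has its prerequisites met → (iii).

(i) → (vii) → (v) → (iv) → (ii) → (vi) → (iii)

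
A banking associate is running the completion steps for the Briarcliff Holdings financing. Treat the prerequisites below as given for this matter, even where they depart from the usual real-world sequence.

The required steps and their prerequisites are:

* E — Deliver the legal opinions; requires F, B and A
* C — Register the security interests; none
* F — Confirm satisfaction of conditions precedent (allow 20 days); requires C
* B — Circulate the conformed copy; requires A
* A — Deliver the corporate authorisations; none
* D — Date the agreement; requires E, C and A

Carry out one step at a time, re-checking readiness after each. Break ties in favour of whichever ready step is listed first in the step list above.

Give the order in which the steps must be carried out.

C and A have no prerequisites; C is listed earlier, so C is first.
Ready: F and A. F is listed earlier → F.
Next only A has its prerequisites met → A.
B needed A, now all done → B.
E is the only step now ready → E.
That leaves D as the only ready step → D.

C, F, A, B, E, D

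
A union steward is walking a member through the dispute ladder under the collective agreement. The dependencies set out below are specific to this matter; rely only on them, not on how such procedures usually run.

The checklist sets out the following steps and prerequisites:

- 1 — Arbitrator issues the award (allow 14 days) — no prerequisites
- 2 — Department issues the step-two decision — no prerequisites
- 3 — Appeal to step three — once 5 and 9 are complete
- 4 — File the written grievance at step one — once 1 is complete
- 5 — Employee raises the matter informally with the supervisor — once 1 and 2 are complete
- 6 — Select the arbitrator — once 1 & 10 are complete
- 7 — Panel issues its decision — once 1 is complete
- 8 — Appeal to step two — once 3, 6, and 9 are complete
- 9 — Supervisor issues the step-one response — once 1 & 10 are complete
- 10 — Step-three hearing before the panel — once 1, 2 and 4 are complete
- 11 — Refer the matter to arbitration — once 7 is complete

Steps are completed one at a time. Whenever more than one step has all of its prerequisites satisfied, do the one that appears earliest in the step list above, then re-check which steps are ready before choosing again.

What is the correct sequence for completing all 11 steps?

1 and 2 have no prerequisites; 1 is listed earlier, so 1 is first.
2, 4 and 7 are all available; 2 is listed earlier → 2.
5 now also ready, so the ready set is {4, 5, 7}; 4 is listed earlier → 4.
Ready: 5, 7 and 10. 5 is listed earlier → 5.
7 and 10 are both available; 7 is listed earlier → 7.
Ready: 10 and 11. 10 is listed earlier → 10.
Ready: 6, 9 and 11. 6 is listed earlier → 6.
Now 9 and 11 have their prerequisites met. 9 is listed earlier, so 9 next.
3 now also ready, so the ready set is {3, 11}; 3 is listed earlier → 3.
8 now also ready, so the ready set is {8, 11}; 8 is listed earlier → 8.
Next only 11 has its prerequisites met → 11.

1, 2, 4, 5, 7, 10, 6, 9, 3, 8, 11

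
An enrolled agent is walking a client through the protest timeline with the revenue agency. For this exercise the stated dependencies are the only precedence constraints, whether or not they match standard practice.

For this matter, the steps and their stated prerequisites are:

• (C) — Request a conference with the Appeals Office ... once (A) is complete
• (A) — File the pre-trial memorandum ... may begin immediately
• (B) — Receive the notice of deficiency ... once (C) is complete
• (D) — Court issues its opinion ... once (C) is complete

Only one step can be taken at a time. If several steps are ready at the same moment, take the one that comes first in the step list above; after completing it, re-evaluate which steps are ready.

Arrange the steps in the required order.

(A) (C) (B) (D)

Only (A) has no prerequisites, so it is first.
(C) needed (A), now all done → (C).
(B) and (D) are both available; (B) is listed earlier → (B).
(D) needed (C), now all done → (D).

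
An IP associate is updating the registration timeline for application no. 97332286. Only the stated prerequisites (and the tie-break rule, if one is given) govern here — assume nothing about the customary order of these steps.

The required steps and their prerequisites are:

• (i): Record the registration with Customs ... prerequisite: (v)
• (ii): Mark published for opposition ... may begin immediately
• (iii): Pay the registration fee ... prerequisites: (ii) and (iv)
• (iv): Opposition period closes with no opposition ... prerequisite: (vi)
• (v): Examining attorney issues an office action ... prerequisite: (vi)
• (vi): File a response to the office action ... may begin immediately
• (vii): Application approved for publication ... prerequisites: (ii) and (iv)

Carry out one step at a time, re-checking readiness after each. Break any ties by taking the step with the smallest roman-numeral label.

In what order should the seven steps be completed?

Nothing is required for (ii) and (vi). (ii) has the earlier label → (ii) first.
That leaves (vi) as the only ready step → (vi).
Now (iv) and (v) have their prerequisites met. (iv) has the earlier label, so (iv) next.
Ready: (iii), (v) and (vii). (iii) has the earlier label → (iii).
(v) and (vii) are both available; (v) has the earlier label → (v).
(i) and (vii) are both available; (i) has the earlier label → (i).
That leaves (vii) as the only ready step → (vii).

(ii) → (vi) → (iv) → (iii) → (v) → (i) → (vii)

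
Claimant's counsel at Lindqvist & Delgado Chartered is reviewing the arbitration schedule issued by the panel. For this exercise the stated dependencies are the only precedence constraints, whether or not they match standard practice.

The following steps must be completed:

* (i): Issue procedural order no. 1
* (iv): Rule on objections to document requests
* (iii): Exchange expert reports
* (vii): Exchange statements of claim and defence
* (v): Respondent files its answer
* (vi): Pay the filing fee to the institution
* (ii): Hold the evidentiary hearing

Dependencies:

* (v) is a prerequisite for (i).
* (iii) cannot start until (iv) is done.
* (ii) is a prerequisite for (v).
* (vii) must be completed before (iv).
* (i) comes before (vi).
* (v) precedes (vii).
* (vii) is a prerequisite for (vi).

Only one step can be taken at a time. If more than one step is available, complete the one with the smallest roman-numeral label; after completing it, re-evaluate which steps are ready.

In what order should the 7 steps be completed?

(ii) has no prerequisites → (ii) first.
(v) needed (ii), now all done → (v).
Now (i) and (vii) have their prerequisites met. (i) has the earlier label, so (i) next.
(vii) needed (v), now all done → (vii).
(iv) and (vi) are both available; (iv) has the earlier label → (iv).
(iii) now also ready, so the ready set is {(iii), (vi)}; (iii) has the earlier label → (iii).
(vi) needed (i) and (vii), now all done → (vi).

(ii) (v) (i) (vii) (iv) (iii) (vi)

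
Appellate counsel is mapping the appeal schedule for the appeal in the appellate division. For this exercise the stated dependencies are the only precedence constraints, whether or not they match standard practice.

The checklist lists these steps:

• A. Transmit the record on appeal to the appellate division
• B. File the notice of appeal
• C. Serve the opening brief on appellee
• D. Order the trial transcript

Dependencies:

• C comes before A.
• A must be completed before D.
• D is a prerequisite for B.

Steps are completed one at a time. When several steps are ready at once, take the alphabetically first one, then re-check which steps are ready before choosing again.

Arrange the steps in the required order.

C, A, D, B

C has no prerequisites → C first.
A needed C, now all done → A.
Next only D has its prerequisites met → D.
That leaves B as the only ready step → B.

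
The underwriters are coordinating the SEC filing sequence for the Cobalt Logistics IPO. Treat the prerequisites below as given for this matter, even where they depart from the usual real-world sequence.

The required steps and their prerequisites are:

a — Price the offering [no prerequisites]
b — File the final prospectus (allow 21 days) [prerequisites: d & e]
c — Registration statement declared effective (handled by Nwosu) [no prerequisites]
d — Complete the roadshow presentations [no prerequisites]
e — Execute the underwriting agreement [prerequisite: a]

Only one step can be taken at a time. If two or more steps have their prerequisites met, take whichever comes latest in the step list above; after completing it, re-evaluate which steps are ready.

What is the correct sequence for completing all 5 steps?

Nothing is required for d, c and a. d is listed later → d first.
Now c and a have their prerequisites met. c is listed later, so c next.
That leaves a as the only ready step → a.
e needed a, now all done → e.
b needed e and d, now all done → b.

d, c, a, e, b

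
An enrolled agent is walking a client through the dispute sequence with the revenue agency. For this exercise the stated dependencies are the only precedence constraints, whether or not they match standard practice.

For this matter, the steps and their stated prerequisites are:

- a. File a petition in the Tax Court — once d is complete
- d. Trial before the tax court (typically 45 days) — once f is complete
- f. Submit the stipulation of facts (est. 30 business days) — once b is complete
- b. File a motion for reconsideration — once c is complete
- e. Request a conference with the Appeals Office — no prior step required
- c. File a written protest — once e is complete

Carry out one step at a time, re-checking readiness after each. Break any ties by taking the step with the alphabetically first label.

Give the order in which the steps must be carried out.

e, c, b, f, d, a

e has no prerequisites → e first.
That leaves c as the only ready step → c.
That leaves b as the only ready step → b.
Next only f has its prerequisites met → f.
Next only d has its prerequisites met → d.
a needed d, now all done → a.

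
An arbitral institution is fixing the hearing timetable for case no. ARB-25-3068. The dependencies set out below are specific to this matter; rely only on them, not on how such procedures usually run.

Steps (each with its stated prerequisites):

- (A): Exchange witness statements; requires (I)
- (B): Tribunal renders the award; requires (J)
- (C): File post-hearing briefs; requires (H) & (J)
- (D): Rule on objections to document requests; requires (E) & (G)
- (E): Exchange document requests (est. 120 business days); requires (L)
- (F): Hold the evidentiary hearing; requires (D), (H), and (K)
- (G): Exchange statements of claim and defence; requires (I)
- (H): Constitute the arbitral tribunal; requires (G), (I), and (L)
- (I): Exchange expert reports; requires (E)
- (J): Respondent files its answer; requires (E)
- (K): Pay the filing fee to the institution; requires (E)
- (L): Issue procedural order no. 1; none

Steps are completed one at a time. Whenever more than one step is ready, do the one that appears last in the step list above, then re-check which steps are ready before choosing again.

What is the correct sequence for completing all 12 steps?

(L), (E), (K), (J), (I), (G), (H), (D), (F), (C), (B), (A)

(L) is the only step with nothing outstanding, so it goes first.
(E) needed (L), now all done → (E).
Ready: (K), (J) and (I). (K) is listed later → (K).
Now (J) and (I) have their prerequisites met. (J) is listed later, so (J) next.
Now (I) and (B) have their prerequisites met. (I) is listed later, so (I) next.
Now (G), (B) and (A) have their prerequisites met. (G) is listed later, so (G) next.
(H) and (D) now also ready, so the ready set is {(H), (D), (B), (A)}; (H) is listed later → (H).
(D), (C), (B) and (A) are all available; (D) is listed later → (D).
Ready: (F), (C), (B) and (A). (F) is listed later → (F).
Now (C), (B) and (A) have their prerequisites met. (C) is listed later, so (C) next.
Ready: (B) and (A). (B) is listed later → (B).
(A) is the only step now ready → (A).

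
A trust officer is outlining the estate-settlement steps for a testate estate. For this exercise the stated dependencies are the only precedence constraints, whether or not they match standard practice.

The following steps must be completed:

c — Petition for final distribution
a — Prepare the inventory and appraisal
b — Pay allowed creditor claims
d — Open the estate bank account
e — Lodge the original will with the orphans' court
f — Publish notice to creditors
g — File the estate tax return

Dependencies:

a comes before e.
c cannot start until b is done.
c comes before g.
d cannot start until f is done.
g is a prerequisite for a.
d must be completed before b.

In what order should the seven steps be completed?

f is the only step with nothing outstanding, so it goes first.
Next only d has its prerequisites met → d.
That leaves b as the only ready step → b.
That leaves c as the only ready step → c.
g needed c, now all done → g.
a needed g, now all done → a.
Next only e has its prerequisites met → e.

f, d, b, c, g, a, e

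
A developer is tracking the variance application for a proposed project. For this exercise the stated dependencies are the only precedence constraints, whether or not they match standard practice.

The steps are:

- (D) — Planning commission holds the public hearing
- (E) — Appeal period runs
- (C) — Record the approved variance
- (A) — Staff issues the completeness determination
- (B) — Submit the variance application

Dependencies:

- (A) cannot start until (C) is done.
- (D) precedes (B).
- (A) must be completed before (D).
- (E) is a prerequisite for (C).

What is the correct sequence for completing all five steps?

(E) (C) (A) (D) (B)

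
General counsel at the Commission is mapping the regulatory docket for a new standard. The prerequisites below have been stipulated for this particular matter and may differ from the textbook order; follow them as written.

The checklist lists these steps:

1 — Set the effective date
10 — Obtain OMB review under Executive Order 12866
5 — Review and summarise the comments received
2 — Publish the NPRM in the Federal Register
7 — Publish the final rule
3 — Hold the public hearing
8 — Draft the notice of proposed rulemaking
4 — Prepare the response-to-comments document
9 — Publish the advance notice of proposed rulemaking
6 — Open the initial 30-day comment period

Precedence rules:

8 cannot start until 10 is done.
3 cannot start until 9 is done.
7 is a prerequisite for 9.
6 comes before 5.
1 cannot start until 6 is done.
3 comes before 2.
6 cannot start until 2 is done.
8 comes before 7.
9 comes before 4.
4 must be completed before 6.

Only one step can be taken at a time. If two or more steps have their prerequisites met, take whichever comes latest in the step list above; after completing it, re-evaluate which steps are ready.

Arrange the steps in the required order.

10 is the only step with nothing outstanding, so it goes first.
8 is the only step now ready → 8.
7 is the only step now ready → 7.
9 is the only step now ready → 9.
Now 4 and 3 have their prerequisites met. 4 is listed later, so 4 next.
Next only 3 has its prerequisites met → 3.
2 is the only step now ready → 2.
6 needed 4 and 2, now all done → 6.
Now 5 and 1 have their prerequisites met. 5 is listed later, so 5 next.
Next only 1 has its prerequisites met → 1.

10 8 7 9 4 3 2 6 5 1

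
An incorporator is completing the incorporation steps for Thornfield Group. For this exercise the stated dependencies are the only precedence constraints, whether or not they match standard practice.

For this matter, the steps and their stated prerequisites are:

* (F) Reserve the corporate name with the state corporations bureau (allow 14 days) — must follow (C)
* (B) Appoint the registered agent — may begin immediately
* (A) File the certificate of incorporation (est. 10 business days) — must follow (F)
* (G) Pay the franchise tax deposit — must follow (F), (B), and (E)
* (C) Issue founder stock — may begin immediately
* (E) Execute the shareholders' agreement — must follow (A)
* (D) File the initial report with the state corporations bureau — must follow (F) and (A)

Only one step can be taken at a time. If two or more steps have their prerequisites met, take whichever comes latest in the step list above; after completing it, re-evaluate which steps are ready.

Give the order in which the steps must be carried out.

Nothing is required for (C) and (B). (C) is listed later → (C) first.
(F) now also ready, so the ready set is {(B), (F)}; (B) is listed later → (B).
Next only (F) has its prerequisites met → (F).
(A) is the only step now ready → (A).
Now (D) and (E) have their prerequisites met. (D) is listed later, so (D) next.
(E) needed (A), now all done → (E).
(G) needed (E), (B) and (F), now all done → (G).

(C) → (B) → (F) → (A) → (D) → (E) → (G)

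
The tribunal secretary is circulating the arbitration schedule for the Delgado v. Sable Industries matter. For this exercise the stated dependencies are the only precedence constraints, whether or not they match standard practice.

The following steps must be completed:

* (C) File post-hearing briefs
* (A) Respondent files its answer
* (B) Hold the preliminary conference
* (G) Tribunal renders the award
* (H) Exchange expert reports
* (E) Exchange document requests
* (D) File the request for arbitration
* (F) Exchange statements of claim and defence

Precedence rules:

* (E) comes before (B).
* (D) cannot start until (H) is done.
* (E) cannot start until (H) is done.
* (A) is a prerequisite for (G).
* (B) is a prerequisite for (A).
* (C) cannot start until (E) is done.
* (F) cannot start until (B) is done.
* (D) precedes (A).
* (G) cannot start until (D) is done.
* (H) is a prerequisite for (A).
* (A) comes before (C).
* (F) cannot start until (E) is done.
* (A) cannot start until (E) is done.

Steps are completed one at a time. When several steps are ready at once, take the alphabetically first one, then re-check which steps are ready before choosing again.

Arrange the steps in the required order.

(H), (D), (E), (B), (A), (C), (F), (G)

(H) has no prerequisites → (H) first.
(D) and (E) are both available; (D) has the earlier label → (D).
(E) is the only step now ready → (E).
(B) needed (E), now all done → (B).
(A) and (F) are both available; (A) has the earlier label → (A).
(C) and (G) now also ready, so the ready set is {(C), (F), (G)}; (C) has the earlier label → (C).
Ready: (F) and (G). (F) has the earlier label → (F).
(G) needed (A) and (D), now all done → (G).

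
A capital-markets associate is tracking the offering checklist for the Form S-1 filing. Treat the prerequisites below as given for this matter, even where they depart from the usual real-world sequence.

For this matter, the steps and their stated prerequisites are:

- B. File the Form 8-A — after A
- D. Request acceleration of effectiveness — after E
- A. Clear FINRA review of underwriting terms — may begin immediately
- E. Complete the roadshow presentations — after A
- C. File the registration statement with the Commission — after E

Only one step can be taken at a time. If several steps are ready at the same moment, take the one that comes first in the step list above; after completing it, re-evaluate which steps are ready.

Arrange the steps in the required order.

A → B → E → D → C

A has no prerequisites → A first.
B and E are both available; B is listed earlier → B.
That leaves E as the only ready step → E.
Ready: D and C. D is listed earlier → D.
C needed E, now all done → C.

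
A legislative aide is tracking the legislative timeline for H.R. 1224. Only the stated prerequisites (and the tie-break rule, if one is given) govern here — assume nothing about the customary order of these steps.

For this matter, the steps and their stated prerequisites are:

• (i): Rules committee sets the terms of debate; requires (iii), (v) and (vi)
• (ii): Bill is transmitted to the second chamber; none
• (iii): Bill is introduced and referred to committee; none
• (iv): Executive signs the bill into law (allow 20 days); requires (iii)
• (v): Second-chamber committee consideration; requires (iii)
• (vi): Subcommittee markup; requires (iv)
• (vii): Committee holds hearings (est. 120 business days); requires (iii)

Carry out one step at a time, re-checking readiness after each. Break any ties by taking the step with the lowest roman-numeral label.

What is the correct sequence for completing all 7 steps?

(ii) and (iii) have no prerequisites; (ii) has the earlier label, so (ii) is first.
Next only (iii) has its prerequisites met → (iii).
(iv), (v) and (vii) are all available; (iv) has the earlier label → (iv).
Ready: (v), (vi) and (vii). (v) has the earlier label → (v).
Now (vi) and (vii) have their prerequisites met. (vi) has the earlier label, so (vi) next.
(i) now also ready, so the ready set is {(i), (vii)}; (i) has the earlier label → (i).
That leaves (vii) as the only ready step → (vii).

(ii) → (iii) → (iv) → (v) → (vi) → (i) → (vii)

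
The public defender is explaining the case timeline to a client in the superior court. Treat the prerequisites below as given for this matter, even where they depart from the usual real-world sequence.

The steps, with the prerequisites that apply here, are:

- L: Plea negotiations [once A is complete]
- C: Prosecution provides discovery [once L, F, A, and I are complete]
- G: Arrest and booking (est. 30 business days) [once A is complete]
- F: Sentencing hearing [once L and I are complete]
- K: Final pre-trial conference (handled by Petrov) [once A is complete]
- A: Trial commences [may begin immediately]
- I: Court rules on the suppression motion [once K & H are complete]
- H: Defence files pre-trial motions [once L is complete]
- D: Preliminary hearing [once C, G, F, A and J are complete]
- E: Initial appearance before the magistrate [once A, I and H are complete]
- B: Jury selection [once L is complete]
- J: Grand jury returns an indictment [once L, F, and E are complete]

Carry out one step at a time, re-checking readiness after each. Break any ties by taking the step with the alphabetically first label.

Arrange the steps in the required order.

A → G → K → L → B → H → I → E → F → C → J → D

Only A has no prerequisites, so it is first.
Now G, K and L have their prerequisites met. G has the earlier label, so G next.
Ready: K and L. K has the earlier label → K.
Next only L has its prerequisites met → L.
B and H are both available; B has the earlier label → B.
That leaves H as the only ready step → H.
Next only I has its prerequisites met → I.
Ready: E and F. E has the earlier label → E.
F needed I and L, now all done → F.
Ready: C and J. C has the earlier label → C.
That leaves J as the only ready step → J.
D needed A, C, F, G and J, now all done → D.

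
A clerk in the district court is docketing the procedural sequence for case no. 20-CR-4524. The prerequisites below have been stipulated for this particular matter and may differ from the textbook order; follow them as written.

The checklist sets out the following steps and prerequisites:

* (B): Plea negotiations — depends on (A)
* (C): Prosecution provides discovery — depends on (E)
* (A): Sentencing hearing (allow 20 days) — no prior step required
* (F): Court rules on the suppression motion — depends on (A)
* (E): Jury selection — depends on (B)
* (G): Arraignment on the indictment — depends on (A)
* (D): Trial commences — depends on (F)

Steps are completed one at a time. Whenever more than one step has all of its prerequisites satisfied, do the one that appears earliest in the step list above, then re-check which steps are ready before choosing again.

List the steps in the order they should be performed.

(A) (B) (F) (E) (C) (G) (D)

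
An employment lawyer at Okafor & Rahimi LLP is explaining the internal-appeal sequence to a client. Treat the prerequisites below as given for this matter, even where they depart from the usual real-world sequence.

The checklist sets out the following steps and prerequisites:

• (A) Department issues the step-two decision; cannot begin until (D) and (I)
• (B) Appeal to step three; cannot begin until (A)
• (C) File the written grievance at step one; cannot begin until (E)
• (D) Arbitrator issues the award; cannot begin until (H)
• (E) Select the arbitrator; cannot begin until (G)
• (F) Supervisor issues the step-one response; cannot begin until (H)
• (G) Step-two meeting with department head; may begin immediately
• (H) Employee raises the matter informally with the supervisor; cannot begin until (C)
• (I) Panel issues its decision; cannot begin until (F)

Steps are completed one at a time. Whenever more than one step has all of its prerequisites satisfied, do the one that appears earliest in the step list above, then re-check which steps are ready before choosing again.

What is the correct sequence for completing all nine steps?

(G) is the only step with nothing outstanding, so it goes first.
(E) is the only step now ready → (E).
(C) is the only step now ready → (C).
Next only (H) has its prerequisites met → (H).
(D) and (F) are both available; (D) is listed earlier → (D).
That leaves (F) as the only ready step → (F).
(I) is the only step now ready → (I).
That leaves (A) as the only ready step → (A).
(B) needed (A), now all done → (B).

(G), (E), (C), (H), (D), (F), (I), (A), (B)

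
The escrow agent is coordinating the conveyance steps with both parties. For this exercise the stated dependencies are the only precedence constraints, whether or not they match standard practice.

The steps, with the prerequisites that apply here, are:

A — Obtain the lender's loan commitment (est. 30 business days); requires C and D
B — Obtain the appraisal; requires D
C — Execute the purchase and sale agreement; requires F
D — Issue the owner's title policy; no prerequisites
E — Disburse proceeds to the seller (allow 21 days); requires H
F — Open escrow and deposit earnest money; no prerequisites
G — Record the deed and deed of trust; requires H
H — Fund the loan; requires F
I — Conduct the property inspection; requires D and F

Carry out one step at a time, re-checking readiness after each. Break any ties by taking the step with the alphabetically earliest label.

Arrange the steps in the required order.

D → B → F → C → A → H → E → G → I

Nothing is required for D and F. D has the earlier label → D first.
B now also ready, so the ready set is {B, F}; B has the earlier label → B.
That leaves F as the only ready step → F.
C, H and I are all available; C has the earlier label → C.
A now also ready, so the ready set is {A, H, I}; A has the earlier label → A.
H and I are both available; H has the earlier label → H.
E, G and I are all available; E has the earlier label → E.
Ready: G and I. G has the earlier label → G.
I is the only step now ready → I.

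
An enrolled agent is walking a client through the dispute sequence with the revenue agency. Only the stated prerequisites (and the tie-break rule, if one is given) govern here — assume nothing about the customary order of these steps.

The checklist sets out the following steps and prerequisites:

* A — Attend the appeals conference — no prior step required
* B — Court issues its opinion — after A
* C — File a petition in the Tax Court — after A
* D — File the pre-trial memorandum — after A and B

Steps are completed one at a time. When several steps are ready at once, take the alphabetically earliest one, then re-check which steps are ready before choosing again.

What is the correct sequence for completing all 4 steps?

A, B, C, D

A is the only step with nothing outstanding, so it goes first.
B and C are both available; B has the earlier label → B.
D now also ready, so the ready set is {C, D}; C has the earlier label → C.
D needed A and B, now all done → D.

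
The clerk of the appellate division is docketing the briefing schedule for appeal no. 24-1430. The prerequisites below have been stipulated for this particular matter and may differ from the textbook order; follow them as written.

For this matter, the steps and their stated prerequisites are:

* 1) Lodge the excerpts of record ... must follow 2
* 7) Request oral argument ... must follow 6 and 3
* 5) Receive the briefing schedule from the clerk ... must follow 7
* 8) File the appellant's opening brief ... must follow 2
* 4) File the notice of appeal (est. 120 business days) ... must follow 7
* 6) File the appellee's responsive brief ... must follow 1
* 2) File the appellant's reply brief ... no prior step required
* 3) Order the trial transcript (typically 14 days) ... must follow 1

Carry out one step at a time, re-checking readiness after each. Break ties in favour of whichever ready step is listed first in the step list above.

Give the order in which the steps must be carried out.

2 → 1 → 8 → 6 → 3 → 7 → 5 → 4

Only 2 has no prerequisites, so it is first.
Now 1 and 8 have their prerequisites met. 1 is listed earlier, so 1 next.
6 and 3 now also ready, so the ready set is {8, 6, 3}; 8 is listed earlier → 8.
6 and 3 are both available; 6 is listed earlier → 6.
That leaves 3 as the only ready step → 3.
7 needed 6 and 3, now all done → 7.
Ready: 5 and 4. 5 is listed earlier → 5.
4 is the only step now ready → 4.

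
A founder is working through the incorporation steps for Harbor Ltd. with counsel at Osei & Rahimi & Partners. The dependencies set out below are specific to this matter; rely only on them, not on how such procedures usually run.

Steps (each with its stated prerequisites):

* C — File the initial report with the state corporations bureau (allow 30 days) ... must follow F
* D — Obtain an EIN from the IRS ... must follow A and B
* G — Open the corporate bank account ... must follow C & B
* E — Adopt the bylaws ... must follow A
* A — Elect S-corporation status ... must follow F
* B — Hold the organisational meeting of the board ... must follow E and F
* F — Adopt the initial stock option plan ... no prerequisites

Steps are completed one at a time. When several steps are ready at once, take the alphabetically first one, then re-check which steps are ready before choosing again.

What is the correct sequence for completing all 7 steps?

Only F has no prerequisites, so it is first.
Ready: A and C. A has the earlier label → A.
Ready: C and E. C has the earlier label → C.
That leaves E as the only ready step → E.
B needed E and F, now all done → B.
Ready: D and G. D has the earlier label → D.
G is the only step now ready → G.

F, A, C, E, B, D, G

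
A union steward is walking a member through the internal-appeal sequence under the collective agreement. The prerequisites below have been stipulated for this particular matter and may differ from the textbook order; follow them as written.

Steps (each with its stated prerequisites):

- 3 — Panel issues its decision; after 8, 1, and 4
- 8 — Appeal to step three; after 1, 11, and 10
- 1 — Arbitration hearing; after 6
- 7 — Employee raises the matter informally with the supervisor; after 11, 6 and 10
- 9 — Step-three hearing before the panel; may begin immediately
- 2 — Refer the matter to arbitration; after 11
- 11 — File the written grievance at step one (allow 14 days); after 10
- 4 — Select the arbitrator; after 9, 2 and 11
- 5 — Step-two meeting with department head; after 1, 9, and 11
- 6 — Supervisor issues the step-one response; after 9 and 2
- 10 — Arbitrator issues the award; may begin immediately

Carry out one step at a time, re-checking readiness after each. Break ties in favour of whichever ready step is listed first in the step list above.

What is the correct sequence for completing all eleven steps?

9 and 10 have no prerequisites; 9 is listed earlier, so 9 is first.
Next only 10 has its prerequisites met → 10.
Next only 11 has its prerequisites met → 11.
Next only 2 has its prerequisites met → 2.
4 and 6 are both available; 4 is listed earlier → 4.
6 needed 9 and 2, now all done → 6.
Ready: 1 and 7. 1 is listed earlier → 1.
Now 8, 7 and 5 have their prerequisites met. 8 is listed earlier, so 8 next.
Now 3, 7 and 5 have their prerequisites met. 3 is listed earlier, so 3 next.
Now 7 and 5 have their prerequisites met. 7 is listed earlier, so 7 next.
That leaves 5 as the only ready step → 5.

9, 10, 11, 2, 4, 6, 1, 8, 3, 7, 5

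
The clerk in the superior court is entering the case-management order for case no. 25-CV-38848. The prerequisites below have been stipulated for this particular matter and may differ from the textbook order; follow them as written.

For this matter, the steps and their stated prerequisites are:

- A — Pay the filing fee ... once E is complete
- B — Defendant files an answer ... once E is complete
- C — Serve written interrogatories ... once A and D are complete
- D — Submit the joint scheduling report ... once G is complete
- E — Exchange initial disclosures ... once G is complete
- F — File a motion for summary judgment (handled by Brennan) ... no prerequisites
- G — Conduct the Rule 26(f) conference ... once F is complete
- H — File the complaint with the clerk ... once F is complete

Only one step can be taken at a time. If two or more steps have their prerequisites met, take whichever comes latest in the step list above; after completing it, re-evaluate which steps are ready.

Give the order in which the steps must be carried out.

F, H, G, E, D, B, A, C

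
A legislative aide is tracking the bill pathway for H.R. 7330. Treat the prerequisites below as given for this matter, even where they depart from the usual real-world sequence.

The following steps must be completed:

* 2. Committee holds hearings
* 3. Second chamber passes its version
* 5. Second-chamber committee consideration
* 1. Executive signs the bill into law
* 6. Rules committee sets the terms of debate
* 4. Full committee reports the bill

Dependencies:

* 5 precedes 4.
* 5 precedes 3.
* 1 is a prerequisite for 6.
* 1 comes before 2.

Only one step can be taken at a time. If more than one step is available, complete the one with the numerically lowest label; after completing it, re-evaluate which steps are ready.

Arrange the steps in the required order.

1, 2, 5, 3, 4, 6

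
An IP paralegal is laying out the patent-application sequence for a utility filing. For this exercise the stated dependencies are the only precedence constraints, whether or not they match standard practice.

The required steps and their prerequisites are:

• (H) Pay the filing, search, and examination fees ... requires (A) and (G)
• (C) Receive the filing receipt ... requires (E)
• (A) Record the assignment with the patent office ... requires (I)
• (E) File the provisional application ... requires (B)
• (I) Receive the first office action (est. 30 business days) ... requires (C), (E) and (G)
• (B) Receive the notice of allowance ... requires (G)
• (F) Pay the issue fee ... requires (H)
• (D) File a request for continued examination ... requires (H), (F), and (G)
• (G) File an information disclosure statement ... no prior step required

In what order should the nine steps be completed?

(G), (B), (E), (C), (I), (A), (H), (F), (D)

Only (G) has no prerequisites, so it is first.
(B) needed (G), now all done → (B).
Next only (E) has its prerequisites met → (E).
Next only (C) has its prerequisites met → (C).
Next only (I) has its prerequisites met → (I).
(A) needed (I), now all done → (A).
(H) needed (A) and (G), now all done → (H).
Next only (F) has its prerequisites met → (F).
(D) needed (H), (F) and (G), now all done → (D).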